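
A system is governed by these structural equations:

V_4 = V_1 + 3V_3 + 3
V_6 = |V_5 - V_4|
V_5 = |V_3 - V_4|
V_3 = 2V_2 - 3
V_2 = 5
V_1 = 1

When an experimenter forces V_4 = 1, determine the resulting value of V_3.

7

Under do(V_4=1), the mechanism V_4 = V_1 + 3V_3 + 3 is discarded; V_4 is fixed at 1.
Since V_3 is not a descendant of the intervened variable, it is unaffected.
V_3 = 2V_2 - 3  [with V_2=5]  = 7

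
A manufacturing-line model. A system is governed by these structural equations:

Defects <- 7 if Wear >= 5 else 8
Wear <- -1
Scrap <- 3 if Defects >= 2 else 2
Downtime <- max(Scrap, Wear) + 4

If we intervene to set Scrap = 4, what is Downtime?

The intervention breaks the incoming arrows to Scrap: Scrap <- 3 if Defects >= 2 else 2 no longer applies, and Scrap = 4.
Downtime = max(Scrap, Wear) + 4  [with Scrap=4, Wear=-1]  = 8

8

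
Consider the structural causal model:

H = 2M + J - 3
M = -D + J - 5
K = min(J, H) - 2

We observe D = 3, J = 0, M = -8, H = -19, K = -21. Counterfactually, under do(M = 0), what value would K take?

do(M=0) replaces the equation M = -D + J - 5 with the constant M = 0.
H = 2M + J - 3  [with M=0, J=0]  = -3
K = min(J, H) - 2  [with J=0, H=-3]  = -5

-5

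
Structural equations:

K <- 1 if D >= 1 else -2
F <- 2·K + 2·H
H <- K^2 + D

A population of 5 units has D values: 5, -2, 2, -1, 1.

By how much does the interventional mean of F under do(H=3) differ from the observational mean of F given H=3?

Every unit gets H=3 under the intervention. F values become 8, 2, 8, 2, 8; E[F|do(H=3)] = 5.6.
Observing H=3 restricts to units where H's equation naturally yields 3: D ∈ {2, -1}. In that subpopulation F = 8, 2, mean 5.
Difference = 5.6 − 5 = 0.6.

0.6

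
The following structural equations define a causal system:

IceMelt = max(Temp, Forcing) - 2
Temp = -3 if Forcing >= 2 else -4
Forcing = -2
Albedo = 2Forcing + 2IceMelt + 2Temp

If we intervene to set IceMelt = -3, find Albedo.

-18

The intervention breaks the incoming arrows to IceMelt: IceMelt = max(Temp, Forcing) - 2 no longer applies, and IceMelt = -3.
Temp = -3 if Forcing >= 2 else -4  [with Forcing=-2]  = -4
Albedo = 2Forcing + 2IceMelt + 2Temp  [with Forcing=-2, IceMelt=-3, Temp=-4]  = -18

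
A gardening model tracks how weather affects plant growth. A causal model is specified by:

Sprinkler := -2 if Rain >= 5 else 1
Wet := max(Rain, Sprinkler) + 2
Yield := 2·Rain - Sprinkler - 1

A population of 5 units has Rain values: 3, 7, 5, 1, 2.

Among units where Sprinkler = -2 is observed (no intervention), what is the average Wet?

8

E[Wet|Sprinkler=-2] averages over only the 2 units with Sprinkler=-2 (Rain = 7, 5): Wet = 9, 7, mean 8.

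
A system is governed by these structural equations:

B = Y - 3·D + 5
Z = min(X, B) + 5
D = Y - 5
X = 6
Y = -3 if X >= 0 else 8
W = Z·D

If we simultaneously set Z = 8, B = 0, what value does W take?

-64

Setting Z = 8, B = 0 by intervention discards those variables' equations.
Y = -3 if X >= 0 else 8  [with X=6]  = -3
D = Y - 5  [with Y=-3]  = -8
W = Z·D  [with Z=8, D=-8]  = -64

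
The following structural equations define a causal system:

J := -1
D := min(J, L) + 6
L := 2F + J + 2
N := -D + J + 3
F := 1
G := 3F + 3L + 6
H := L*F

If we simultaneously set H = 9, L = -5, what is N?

1

The joint intervention fixes H = 9, L = -5, removing each variable's own equation.
D = min(J, L) + 6  [with J=-1, L=-5]  = 1
N = -D + J + 3  [with D=1, J=-1]  = 1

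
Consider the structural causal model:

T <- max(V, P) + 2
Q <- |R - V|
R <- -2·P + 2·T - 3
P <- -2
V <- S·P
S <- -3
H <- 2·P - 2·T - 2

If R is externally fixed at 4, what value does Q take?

2

The intervention breaks the incoming arrows to R: R <- -2·P + 2·T - 3 no longer applies, and R = 4.
V = S·P  [with S=-3, P=-2]  = 6
Q = |R - V|  [with R=4, V=6]  = 2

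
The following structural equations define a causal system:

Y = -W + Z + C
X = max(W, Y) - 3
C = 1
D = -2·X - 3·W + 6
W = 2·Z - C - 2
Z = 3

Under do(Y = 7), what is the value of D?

-11

Under do(Y=7), the mechanism Y = -W + Z + C is discarded; Y is fixed at 7.
W = 2·Z - C - 2  [with Z=3, C=1]  = 3
X = max(W, Y) - 3  [with W=3, Y=7]  = 4
D = -2·X - 3·W + 6  [with X=4, W=3]  = -11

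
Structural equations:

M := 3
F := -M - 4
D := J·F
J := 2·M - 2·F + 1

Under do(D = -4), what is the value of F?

-7

The intervention breaks the incoming arrows to D: D := J·F no longer applies, and D = -4.
Since F is not a descendant of the intervened variable, it is unaffected.
F = -M - 4  [with M=3]  = -7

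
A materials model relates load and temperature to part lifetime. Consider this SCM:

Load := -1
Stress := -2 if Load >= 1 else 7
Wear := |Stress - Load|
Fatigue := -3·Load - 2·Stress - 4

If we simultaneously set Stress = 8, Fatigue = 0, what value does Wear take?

The joint intervention fixes Stress = 8, Fatigue = 0, removing each variable's own equation.
Wear = |Stress - Load|  [with Stress=8, Load=-1]  = 9

9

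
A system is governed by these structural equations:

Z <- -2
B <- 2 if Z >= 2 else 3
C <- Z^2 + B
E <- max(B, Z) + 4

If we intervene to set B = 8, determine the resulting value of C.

12

Under do(B=8), the mechanism B <- 2 if Z >= 2 else 3 is discarded; B is fixed at 8.
C = Z^2 + B  [with Z=-2, B=8]  = 12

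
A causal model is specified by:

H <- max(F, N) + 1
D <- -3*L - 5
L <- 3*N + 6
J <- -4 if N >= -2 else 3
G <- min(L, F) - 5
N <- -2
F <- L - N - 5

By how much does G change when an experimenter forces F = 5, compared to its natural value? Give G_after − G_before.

3

Intervening sets F = 5 and removes its equation (F <- L - N - 5).
L = 3*N + 6  [with N=-2]  = 0
G = min(L, F) - 5  [with L=0, F=5]  = -5
Without intervention: L = 3*N + 6  [with N=-2]  = 0; F = L - N - 5  [with L=0, N=-2]  = -3; G = min(L, F) - 5  [with L=0, F=-3]  = -8.
Change = -5 − (-8) = 3.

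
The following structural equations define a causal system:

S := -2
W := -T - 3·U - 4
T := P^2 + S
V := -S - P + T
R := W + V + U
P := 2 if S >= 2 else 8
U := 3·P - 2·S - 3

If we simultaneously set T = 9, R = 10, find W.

-88

Under do(T = 9, R = 10), each intervened variable's structural equation is replaced by its fixed value.
P = 2 if S >= 2 else 8  [with S=-2]  = 8
U = 3·P - 2·S - 3  [with P=8, S=-2]  = 25
W = -T - 3·U - 4  [with T=9, U=25]  = -88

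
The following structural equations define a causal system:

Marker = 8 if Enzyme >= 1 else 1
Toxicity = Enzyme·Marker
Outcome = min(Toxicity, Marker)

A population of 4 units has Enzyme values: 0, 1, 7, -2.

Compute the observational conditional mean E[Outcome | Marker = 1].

Observing Marker=1 restricts to units where Marker's equation naturally yields 1: Enzyme ∈ {0, -2}. In that subpopulation Outcome = 0, -2, mean -1.

-1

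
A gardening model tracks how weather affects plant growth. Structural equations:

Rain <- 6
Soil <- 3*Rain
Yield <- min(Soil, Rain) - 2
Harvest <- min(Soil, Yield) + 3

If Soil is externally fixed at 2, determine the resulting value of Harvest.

Under do(Soil=2), the mechanism Soil <- 3*Rain is discarded; Soil is fixed at 2.
Yield = min(Soil, Rain) - 2  [with Soil=2, Rain=6]  = 0
Harvest = min(Soil, Yield) + 3  [with Soil=2, Yield=0]  = 3

3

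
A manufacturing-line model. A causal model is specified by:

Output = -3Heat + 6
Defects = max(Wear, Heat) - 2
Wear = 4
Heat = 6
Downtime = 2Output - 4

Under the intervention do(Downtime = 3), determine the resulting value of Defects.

4

do(Downtime=3) replaces the equation Downtime = 2Output - 4 with the constant Downtime = 3.
Defects is not downstream of the intervention, so its value is determined by the original equations.
Defects = max(Wear, Heat) - 2  [with Wear=4, Heat=6]  = 4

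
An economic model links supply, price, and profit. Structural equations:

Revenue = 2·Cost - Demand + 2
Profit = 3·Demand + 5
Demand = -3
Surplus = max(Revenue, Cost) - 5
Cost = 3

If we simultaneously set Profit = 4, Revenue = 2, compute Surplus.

The joint intervention fixes Profit = 4, Revenue = 2, removing each variable's own equation.
Surplus = max(Revenue, Cost) - 5  [with Revenue=2, Cost=3]  = -2

-2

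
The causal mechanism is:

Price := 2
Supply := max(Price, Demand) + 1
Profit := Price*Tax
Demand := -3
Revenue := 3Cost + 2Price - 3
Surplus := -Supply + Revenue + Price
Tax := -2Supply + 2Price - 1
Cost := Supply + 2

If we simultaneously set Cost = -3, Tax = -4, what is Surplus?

-9

Under do(Cost = -3, Tax = -4), each intervened variable's structural equation is replaced by its fixed value.
Supply = max(Price, Demand) + 1  [with Price=2, Demand=-3]  = 3
Revenue = 3Cost + 2Price - 3  [with Cost=-3, Price=2]  = -8
Surplus = -Supply + Revenue + Price  [with Supply=3, Revenue=-8, Price=2]  = -9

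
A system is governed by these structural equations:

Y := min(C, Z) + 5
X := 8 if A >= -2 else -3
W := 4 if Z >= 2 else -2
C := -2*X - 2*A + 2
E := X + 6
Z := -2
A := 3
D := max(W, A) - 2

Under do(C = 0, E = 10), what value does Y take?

Setting C = 0, E = 10 by intervention discards those variables' equations.
Y = min(C, Z) + 5  [with C=0, Z=-2]  = 3

3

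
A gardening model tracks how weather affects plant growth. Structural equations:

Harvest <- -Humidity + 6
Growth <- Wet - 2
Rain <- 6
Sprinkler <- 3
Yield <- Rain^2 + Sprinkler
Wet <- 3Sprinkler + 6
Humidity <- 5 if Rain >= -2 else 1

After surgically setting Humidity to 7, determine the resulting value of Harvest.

Under do(Humidity=7), the mechanism Humidity <- 5 if Rain >= -2 else 1 is discarded; Humidity is fixed at 7.
Harvest = -Humidity + 6  [with Humidity=7]  = -1

-1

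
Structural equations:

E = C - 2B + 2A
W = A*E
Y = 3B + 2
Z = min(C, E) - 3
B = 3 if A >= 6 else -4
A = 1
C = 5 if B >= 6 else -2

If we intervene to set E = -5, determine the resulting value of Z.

The intervention breaks the incoming arrows to E: E = C - 2B + 2A no longer applies, and E = -5.
B = 3 if A >= 6 else -4  [with A=1]  = -4
C = 5 if B >= 6 else -2  [with B=-4]  = -2
Z = min(C, E) - 3  [with C=-2, E=-5]  = -8

-8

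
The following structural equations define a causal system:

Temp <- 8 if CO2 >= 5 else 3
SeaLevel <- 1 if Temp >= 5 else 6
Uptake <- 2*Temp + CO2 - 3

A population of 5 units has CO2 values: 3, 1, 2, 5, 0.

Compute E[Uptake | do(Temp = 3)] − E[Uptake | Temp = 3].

0.7

do(Temp=3) breaks Temp's dependence on CO2. With Temp=3 fixed, Uptake across the units is 6, 4, 5, 8, 3, mean 5.2.
Conditioning on Temp=3 selects the 4 unit(s) with CO2 ∈ {3, 1, 2, 0}. Their Uptake values: 6, 4, 5, 3. Mean = 4.5.
Difference = 5.2 − 4.5 = 0.7.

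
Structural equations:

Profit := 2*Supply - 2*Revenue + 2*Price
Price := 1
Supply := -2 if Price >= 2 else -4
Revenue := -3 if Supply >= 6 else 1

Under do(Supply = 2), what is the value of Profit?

4

Under do(Supply=2), the mechanism Supply := -2 if Price >= 2 else -4 is discarded; Supply is fixed at 2.
Revenue = -3 if Supply >= 6 else 1  [with Supply=2]  = 1
Profit = 2*Supply - 2*Revenue + 2*Price  [with Supply=2, Revenue=1, Price=1]  = 4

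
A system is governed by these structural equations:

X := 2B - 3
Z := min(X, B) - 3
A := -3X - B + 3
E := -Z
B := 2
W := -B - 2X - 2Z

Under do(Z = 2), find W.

-8

The intervention breaks the incoming arrows to Z: Z := min(X, B) - 3 no longer applies, and Z = 2.
X = 2B - 3  [with B=2]  = 1
W = -B - 2X - 2Z  [with B=2, X=1, Z=2]  = -8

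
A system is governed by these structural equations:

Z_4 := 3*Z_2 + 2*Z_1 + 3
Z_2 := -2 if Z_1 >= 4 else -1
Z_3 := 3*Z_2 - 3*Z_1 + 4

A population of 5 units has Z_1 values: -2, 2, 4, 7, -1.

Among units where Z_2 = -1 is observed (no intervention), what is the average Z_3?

2

E[Z_3|Z_2=-1] averages over only the 3 units with Z_2=-1 (Z_1 = -2, 2, -1): Z_3 = 7, -5, 4, mean 2.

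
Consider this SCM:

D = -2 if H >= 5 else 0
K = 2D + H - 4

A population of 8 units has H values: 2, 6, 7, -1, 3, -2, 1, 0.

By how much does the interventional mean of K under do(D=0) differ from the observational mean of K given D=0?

1.5

The intervention sets D=0 in all 8 units regardless of H. Recomputing K per unit gives -2, 2, 3, -5, -1, -6, -3, -4; average -2.
Conditioning on D=0 selects the 6 unit(s) with H ∈ {2, -1, 3, -2, 1, 0}. Their K values: -2, -5, -1, -6, -3, -4. Mean = -3.5.
Difference = -2 − (-3.5) = 1.5.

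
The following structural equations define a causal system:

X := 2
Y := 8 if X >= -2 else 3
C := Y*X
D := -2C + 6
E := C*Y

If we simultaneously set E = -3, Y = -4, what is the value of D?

22

Setting E = -3, Y = -4 by intervention discards those variables' equations.
C = Y*X  [with Y=-4, X=2]  = -8
D = -2C + 6  [with C=-8]  = 22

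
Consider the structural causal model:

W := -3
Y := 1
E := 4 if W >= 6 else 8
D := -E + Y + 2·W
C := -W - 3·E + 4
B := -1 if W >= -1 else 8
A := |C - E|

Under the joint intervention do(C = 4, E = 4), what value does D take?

-9

Under do(C = 4, E = 4), each intervened variable's structural equation is replaced by its fixed value.
D = -E + Y + 2·W  [with E=4, Y=1, W=-3]  = -9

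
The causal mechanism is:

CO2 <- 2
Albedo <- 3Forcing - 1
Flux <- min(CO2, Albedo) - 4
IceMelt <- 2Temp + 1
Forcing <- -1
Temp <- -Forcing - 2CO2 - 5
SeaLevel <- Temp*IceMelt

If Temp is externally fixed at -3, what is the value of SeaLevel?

The intervention breaks the incoming arrows to Temp: Temp <- -Forcing - 2CO2 - 5 no longer applies, and Temp = -3.
IceMelt = 2Temp + 1  [with Temp=-3]  = -5
SeaLevel = Temp*IceMelt  [with Temp=-3, IceMelt=-5]  = 15

15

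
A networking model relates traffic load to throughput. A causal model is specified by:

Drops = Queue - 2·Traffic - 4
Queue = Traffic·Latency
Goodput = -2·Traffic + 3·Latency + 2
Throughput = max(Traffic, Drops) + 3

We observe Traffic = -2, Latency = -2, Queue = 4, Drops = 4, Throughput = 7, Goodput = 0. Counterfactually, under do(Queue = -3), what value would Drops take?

The intervention breaks the incoming arrows to Queue: Queue = Traffic·Latency no longer applies, and Queue = -3.
Drops = Queue - 2·Traffic - 4  [with Queue=-3, Traffic=-2]  = -3

-3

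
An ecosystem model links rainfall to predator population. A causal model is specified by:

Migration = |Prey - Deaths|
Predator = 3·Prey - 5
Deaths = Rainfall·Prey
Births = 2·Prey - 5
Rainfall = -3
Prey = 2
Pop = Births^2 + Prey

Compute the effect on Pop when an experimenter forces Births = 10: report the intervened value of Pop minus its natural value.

99

The intervention breaks the incoming arrows to Births: Births = 2·Prey - 5 no longer applies, and Births = 10.
Pop = Births^2 + Prey  [with Births=10, Prey=2]  = 102
Without intervention: Births = 2·Prey - 5  [with Prey=2]  = -1; Pop = Births^2 + Prey  [with Births=-1, Prey=2]  = 3.
Change = 102 − 3 = 99.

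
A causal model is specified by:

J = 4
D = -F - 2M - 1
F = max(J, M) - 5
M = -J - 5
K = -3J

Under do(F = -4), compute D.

21

Intervening sets F = -4 and removes its equation (F = max(J, M) - 5).
M = -J - 5  [with J=4]  = -9
D = -F - 2M - 1  [with F=-4, M=-9]  = 21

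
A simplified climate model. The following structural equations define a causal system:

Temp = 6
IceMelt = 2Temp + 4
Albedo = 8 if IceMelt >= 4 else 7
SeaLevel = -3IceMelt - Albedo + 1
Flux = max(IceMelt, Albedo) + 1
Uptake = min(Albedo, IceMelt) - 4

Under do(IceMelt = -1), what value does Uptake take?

Under do(IceMelt=-1), the mechanism IceMelt = 2Temp + 4 is discarded; IceMelt is fixed at -1.
Albedo = 8 if IceMelt >= 4 else 7  [with IceMelt=-1]  = 7
Uptake = min(Albedo, IceMelt) - 4  [with Albedo=7, IceMelt=-1]  = -5

-5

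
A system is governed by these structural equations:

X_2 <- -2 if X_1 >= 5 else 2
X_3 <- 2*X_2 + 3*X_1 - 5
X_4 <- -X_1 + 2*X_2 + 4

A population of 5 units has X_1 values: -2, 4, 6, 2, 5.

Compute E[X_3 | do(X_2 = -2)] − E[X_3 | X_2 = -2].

-7.5

The intervention sets X_2=-2 in all 5 units regardless of X_1. Recomputing X_3 per unit gives -15, 3, 9, -3, 6; average 0.
Observing X_2=-2 restricts to units where X_2's equation naturally yields -2: X_1 ∈ {6, 5}. In that subpopulation X_3 = 9, 6, mean 7.5.
Difference = 0 − 7.5 = -7.5.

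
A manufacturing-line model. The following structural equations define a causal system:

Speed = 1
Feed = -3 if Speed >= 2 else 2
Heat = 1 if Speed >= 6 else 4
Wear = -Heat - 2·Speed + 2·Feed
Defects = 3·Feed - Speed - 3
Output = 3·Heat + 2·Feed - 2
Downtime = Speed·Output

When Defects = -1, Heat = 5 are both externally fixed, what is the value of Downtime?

The joint intervention fixes Defects = -1, Heat = 5, removing each variable's own equation.
Feed = -3 if Speed >= 2 else 2  [with Speed=1]  = 2
Output = 3·Heat + 2·Feed - 2  [with Heat=5, Feed=2]  = 17
Downtime = Speed·Output  [with Speed=1, Output=17]  = 17

17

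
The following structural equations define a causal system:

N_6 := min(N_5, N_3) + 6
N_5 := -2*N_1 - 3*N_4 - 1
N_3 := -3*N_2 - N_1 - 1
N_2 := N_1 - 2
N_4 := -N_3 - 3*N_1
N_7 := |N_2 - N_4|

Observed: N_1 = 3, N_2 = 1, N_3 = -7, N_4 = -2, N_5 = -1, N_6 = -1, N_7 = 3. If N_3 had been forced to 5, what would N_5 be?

35

do(N_3=5) replaces the equation N_3 := -3*N_2 - N_1 - 1 with the constant N_3 = 5.
N_4 = -N_3 - 3*N_1  [with N_3=5, N_1=3]  = -14
N_5 = -2*N_1 - 3*N_4 - 1  [with N_1=3, N_4=-14]  = 35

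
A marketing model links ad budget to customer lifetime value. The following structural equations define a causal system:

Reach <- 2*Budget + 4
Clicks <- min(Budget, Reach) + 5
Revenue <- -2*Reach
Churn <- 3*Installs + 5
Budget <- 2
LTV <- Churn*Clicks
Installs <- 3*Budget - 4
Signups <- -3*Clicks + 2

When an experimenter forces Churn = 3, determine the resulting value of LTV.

Intervening sets Churn = 3 and removes its equation (Churn <- 3*Installs + 5).
Reach = 2*Budget + 4  [with Budget=2]  = 8
Clicks = min(Budget, Reach) + 5  [with Budget=2, Reach=8]  = 7
LTV = Churn*Clicks  [with Churn=3, Clicks=7]  = 21

21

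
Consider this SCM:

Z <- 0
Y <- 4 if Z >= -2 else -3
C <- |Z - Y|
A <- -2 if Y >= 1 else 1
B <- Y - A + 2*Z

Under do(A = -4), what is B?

8

Intervening sets A = -4 and removes its equation (A <- -2 if Y >= 1 else 1).
Y = 4 if Z >= -2 else -3  [with Z=0]  = 4
B = Y - A + 2*Z  [with Y=4, A=-4, Z=0]  = 8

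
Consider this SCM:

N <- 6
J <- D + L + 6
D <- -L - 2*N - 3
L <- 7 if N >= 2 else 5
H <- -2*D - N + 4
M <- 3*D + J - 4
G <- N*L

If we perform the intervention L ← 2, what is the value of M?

Under do(L=2), the mechanism L <- 7 if N >= 2 else 5 is discarded; L is fixed at 2.
D = -L - 2*N - 3  [with L=2, N=6]  = -17
J = D + L + 6  [with D=-17, L=2]  = -9
M = 3*D + J - 4  [with D=-17, J=-9]  = -64

-64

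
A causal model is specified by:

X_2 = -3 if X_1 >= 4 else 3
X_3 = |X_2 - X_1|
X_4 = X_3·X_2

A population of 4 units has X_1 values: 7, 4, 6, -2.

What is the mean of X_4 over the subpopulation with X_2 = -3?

Conditioning on X_2=-3 selects the 3 unit(s) with X_1 ∈ {7, 4, 6}. Their X_4 values: -30, -21, -27. Mean = -26.

-26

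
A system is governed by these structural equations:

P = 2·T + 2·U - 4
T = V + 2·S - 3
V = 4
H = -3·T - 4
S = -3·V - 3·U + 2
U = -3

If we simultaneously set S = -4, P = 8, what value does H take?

Setting S = -4, P = 8 by intervention discards those variables' equations.
T = V + 2·S - 3  [with V=4, S=-4]  = -7
H = -3·T - 4  [with T=-7]  = 17

17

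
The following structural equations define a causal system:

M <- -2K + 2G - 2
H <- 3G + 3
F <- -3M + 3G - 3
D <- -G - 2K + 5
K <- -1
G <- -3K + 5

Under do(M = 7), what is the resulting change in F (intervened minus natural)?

27

The intervention breaks the incoming arrows to M: M <- -2K + 2G - 2 no longer applies, and M = 7.
G = -3K + 5  [with K=-1]  = 8
F = -3M + 3G - 3  [with M=7, G=8]  = 0
Without intervention: G = -3K + 5  [with K=-1]  = 8; M = -2K + 2G - 2  [with K=-1, G=8]  = 16; F = -3M + 3G - 3  [with M=16, G=8]  = -27.
Change = 0 − (-27) = 27.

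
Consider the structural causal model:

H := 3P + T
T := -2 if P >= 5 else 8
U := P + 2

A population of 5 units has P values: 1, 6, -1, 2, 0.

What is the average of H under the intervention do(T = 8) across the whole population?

Every unit gets T=8 under the intervention. H values become 11, 26, 5, 14, 8; E[H|do(T=8)] = 12.8.

12.8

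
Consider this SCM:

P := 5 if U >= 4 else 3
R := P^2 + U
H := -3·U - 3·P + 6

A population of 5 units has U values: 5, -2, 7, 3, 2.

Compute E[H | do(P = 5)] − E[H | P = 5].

9

Every unit gets P=5 under the intervention. H values become -24, -3, -30, -18, -15; E[H|do(P=5)] = -18.
Conditioning on P=5 selects the 2 unit(s) with U ∈ {5, 7}. Their H values: -24, -30. Mean = -27.
Difference = -18 − (-27) = 9.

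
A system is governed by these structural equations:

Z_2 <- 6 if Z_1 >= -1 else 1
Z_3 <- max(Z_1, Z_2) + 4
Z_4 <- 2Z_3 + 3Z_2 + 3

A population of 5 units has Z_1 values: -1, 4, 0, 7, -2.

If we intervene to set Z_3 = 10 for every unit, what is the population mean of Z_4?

38

Under do(Z_3=10), Z_3's equation is replaced by Z_3=10 for every unit. Per-unit Z_4: 41, 41, 41, 41, 26. Mean = 38.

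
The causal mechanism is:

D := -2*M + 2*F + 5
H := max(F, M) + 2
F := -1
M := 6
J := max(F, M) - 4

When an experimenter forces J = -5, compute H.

Intervening sets J = -5 and removes its equation (J := max(F, M) - 4).
No directed path runs from J to H, so H keeps its natural value.
H = max(F, M) + 2  [with F=-1, M=6]  = 8

8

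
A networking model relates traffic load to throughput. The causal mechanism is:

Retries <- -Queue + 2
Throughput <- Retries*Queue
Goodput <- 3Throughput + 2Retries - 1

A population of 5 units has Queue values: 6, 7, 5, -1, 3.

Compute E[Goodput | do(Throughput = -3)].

-14

Under do(Throughput=-3), Throughput's equation is replaced by Throughput=-3 for every unit. Per-unit Goodput: -18, -20, -16, -4, -12. Mean = -14.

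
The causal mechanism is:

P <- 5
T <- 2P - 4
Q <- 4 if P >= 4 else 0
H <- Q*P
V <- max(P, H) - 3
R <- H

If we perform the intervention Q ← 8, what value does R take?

The intervention breaks the incoming arrows to Q: Q <- 4 if P >= 4 else 0 no longer applies, and Q = 8.
H = Q*P  [with Q=8, P=5]  = 40
R = H  [with H=40]  = 40

40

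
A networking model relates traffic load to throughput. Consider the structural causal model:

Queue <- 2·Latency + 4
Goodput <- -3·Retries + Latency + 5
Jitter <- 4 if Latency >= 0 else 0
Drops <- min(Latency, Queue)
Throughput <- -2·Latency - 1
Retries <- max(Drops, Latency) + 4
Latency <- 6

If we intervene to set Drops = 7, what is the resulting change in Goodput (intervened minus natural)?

-3

The intervention breaks the incoming arrows to Drops: Drops <- min(Latency, Queue) no longer applies, and Drops = 7.
Retries = max(Drops, Latency) + 4  [with Drops=7, Latency=6]  = 11
Goodput = -3·Retries + Latency + 5  [with Retries=11, Latency=6]  = -22
Without intervention: Queue = 2·Latency + 4  [with Latency=6]  = 16; Drops = min(Latency, Queue)  [with Latency=6, Queue=16]  = 6; Retries = max(Drops, Latency) + 4  [with Drops=6, Latency=6]  = 10; Goodput = -3·Retries + Latency + 5  [with Retries=10, Latency=6]  = -19.
Change = -22 − (-19) = -3.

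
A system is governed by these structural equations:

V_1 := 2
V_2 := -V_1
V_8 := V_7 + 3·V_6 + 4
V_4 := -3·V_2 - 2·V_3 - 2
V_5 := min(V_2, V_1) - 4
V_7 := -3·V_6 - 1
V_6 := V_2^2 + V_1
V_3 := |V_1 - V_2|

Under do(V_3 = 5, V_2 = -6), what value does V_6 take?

Setting V_3 = 5, V_2 = -6 by intervention discards those variables' equations.
V_6 = V_2^2 + V_1  [with V_2=-6, V_1=2]  = 38

38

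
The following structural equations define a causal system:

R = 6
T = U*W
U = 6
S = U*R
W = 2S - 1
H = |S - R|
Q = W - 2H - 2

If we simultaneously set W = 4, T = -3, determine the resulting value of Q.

-58

Under do(W = 4, T = -3), each intervened variable's structural equation is replaced by its fixed value.
S = U*R  [with U=6, R=6]  = 36
H = |S - R|  [with S=36, R=6]  = 30
Q = W - 2H - 2  [with W=4, H=30]  = -58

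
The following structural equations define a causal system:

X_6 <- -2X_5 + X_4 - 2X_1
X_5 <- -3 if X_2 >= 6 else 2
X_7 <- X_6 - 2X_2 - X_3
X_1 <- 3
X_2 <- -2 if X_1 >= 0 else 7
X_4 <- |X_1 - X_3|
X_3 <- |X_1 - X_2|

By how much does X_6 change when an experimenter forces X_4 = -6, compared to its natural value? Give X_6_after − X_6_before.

Under do(X_4=-6), the mechanism X_4 <- |X_1 - X_3| is discarded; X_4 is fixed at -6.
X_2 = -2 if X_1 >= 0 else 7  [with X_1=3]  = -2
X_5 = -3 if X_2 >= 6 else 2  [with X_2=-2]  = 2
X_6 = -2X_5 + X_4 - 2X_1  [with X_5=2, X_4=-6, X_1=3]  = -16
Without intervention: X_2 = -2 if X_1 >= 0 else 7  [with X_1=3]  = -2; X_3 = |X_1 - X_2|  [with X_1=3, X_2=-2]  = 5; X_4 = |X_1 - X_3|  [with X_1=3, X_3=5]  = 2; X_5 = -3 if X_2 >= 6 else 2  [with X_2=-2]  = 2; X_6 = -2X_5 + X_4 - 2X_1  [with X_5=2, X_4=2, X_1=3]  = -8.
Change = -16 − (-8) = -8.

-8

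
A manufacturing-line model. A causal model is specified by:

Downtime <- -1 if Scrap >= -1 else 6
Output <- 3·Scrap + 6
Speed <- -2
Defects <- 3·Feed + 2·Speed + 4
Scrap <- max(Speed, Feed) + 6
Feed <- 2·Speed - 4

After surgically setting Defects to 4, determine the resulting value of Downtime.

The intervention breaks the incoming arrows to Defects: Defects <- 3·Feed + 2·Speed + 4 no longer applies, and Defects = 4.
No directed path runs from Defects to Downtime, so Downtime keeps its natural value.
Feed = 2·Speed - 4  [with Speed=-2]  = -8
Scrap = max(Speed, Feed) + 6  [with Speed=-2, Feed=-8]  = 4
Downtime = -1 if Scrap >= -1 else 6  [with Scrap=4]  = -1

-1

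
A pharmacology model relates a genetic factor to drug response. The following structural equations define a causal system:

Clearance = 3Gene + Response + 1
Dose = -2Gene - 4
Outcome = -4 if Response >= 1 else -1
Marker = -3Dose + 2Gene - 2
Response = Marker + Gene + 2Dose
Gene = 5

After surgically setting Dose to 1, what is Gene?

Under do(Dose=1), the mechanism Dose = -2Gene - 4 is discarded; Dose is fixed at 1.
Gene is not downstream of the intervention, so its value is determined by the original equations.

5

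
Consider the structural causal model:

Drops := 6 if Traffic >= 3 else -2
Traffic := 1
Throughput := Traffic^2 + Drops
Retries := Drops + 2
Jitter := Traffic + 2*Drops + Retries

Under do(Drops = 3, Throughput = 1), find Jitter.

12

The joint intervention fixes Drops = 3, Throughput = 1, removing each variable's own equation.
Retries = Drops + 2  [with Drops=3]  = 5
Jitter = Traffic + 2*Drops + Retries  [with Traffic=1, Drops=3, Retries=5]  = 12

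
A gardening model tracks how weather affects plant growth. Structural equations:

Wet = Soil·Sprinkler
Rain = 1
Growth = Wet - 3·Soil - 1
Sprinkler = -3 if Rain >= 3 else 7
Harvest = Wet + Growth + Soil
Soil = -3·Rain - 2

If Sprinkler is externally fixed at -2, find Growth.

24

do(Sprinkler=-2) replaces the equation Sprinkler = -3 if Rain >= 3 else 7 with the constant Sprinkler = -2.
Soil = -3·Rain - 2  [with Rain=1]  = -5
Wet = Soil·Sprinkler  [with Soil=-5, Sprinkler=-2]  = 10
Growth = Wet - 3·Soil - 1  [with Wet=10, Soil=-5]  = 24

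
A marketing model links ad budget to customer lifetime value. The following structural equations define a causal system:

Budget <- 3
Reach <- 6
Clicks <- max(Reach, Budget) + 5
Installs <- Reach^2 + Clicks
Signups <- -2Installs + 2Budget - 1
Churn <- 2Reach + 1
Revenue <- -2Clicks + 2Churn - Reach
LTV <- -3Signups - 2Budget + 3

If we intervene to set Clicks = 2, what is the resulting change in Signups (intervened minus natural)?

18

do(Clicks=2) replaces the equation Clicks <- max(Reach, Budget) + 5 with the constant Clicks = 2.
Installs = Reach^2 + Clicks  [with Reach=6, Clicks=2]  = 38
Signups = -2Installs + 2Budget - 1  [with Installs=38, Budget=3]  = -71
Without intervention: Clicks = max(Reach, Budget) + 5  [with Reach=6, Budget=3]  = 11; Installs = Reach^2 + Clicks  [with Reach=6, Clicks=11]  = 47; Signups = -2Installs + 2Budget - 1  [with Installs=47, Budget=3]  = -89.
Change = -71 − (-89) = 18.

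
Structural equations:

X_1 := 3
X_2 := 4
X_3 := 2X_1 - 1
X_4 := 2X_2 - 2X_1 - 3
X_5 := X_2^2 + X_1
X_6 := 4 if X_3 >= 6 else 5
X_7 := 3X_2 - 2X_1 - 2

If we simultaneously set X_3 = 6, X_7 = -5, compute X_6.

4

Under do(X_3 = 6, X_7 = -5), each intervened variable's structural equation is replaced by its fixed value.
X_6 = 4 if X_3 >= 6 else 5  [with X_3=6]  = 4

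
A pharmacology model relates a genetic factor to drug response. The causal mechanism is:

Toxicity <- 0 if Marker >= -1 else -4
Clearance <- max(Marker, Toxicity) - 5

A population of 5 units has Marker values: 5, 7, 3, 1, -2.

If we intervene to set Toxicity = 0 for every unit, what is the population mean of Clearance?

-1.8

The intervention sets Toxicity=0 in all 5 units regardless of Marker. Recomputing Clearance per unit gives 0, 2, -2, -4, -5; average -1.8.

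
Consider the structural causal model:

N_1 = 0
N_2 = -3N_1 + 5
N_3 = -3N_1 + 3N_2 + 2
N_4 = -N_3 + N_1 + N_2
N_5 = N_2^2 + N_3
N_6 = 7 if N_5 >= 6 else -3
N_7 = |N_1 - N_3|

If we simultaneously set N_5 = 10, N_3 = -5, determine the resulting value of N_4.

10

Under do(N_5 = 10, N_3 = -5), each intervened variable's structural equation is replaced by its fixed value.
N_2 = -3N_1 + 5  [with N_1=0]  = 5
N_4 = -N_3 + N_1 + N_2  [with N_3=-5, N_1=0, N_2=5]  = 10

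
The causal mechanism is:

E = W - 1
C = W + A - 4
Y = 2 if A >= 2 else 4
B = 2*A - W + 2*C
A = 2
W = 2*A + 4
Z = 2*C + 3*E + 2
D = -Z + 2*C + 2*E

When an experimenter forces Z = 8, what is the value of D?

Intervening sets Z = 8 and removes its equation (Z = 2*C + 3*E + 2).
W = 2*A + 4  [with A=2]  = 8
C = W + A - 4  [with W=8, A=2]  = 6
E = W - 1  [with W=8]  = 7
D = -Z + 2*C + 2*E  [with Z=8, C=6, E=7]  = 18

18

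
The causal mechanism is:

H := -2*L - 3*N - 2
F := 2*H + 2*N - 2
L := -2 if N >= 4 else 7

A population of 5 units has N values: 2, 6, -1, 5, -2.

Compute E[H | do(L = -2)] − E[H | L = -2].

10.5

do(L=-2) breaks L's dependence on N. With L=-2 fixed, H across the units is -4, -16, 5, -13, 8, mean -4.
Conditioning on L=-2 selects the 2 unit(s) with N ∈ {6, 5}. Their H values: -16, -13. Mean = -14.5.
Difference = -4 − (-14.5) = 10.5.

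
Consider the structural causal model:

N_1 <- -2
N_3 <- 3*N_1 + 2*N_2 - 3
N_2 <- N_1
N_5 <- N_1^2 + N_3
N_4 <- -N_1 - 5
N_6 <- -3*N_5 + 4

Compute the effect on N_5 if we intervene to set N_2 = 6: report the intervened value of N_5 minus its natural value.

16

do(N_2=6) replaces the equation N_2 <- N_1 with the constant N_2 = 6.
N_3 = 3*N_1 + 2*N_2 - 3  [with N_1=-2, N_2=6]  = 3
N_5 = N_1^2 + N_3  [with N_1=-2, N_3=3]  = 7
Without intervention: N_2 = N_1  [with N_1=-2]  = -2; N_3 = 3*N_1 + 2*N_2 - 3  [with N_1=-2, N_2=-2]  = -13; N_5 = N_1^2 + N_3  [with N_1=-2, N_3=-13]  = -9.
Change = 7 − (-9) = 16.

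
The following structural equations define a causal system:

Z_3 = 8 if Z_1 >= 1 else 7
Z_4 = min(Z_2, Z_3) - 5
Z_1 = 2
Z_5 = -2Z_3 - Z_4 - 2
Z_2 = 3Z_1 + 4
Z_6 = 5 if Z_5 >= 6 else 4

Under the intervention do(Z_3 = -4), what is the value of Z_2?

Under do(Z_3=-4), the mechanism Z_3 = 8 if Z_1 >= 1 else 7 is discarded; Z_3 is fixed at -4.
Since Z_2 is not a descendant of the intervened variable, it is unaffected.
Z_2 = 3Z_1 + 4  [with Z_1=2]  = 10

10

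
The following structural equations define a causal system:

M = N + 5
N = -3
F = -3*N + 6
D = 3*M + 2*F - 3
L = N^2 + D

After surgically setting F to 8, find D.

Under do(F=8), the mechanism F = -3*N + 6 is discarded; F is fixed at 8.
M = N + 5  [with N=-3]  = 2
D = 3*M + 2*F - 3  [with M=2, F=8]  = 19

19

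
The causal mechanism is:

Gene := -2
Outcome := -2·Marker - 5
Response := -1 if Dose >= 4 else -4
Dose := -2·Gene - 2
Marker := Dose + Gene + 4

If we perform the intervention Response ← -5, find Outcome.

Intervening sets Response = -5 and removes its equation (Response := -1 if Dose >= 4 else -4).
No directed path runs from Response to Outcome, so Outcome keeps its natural value.
Dose = -2·Gene - 2  [with Gene=-2]  = 2
Marker = Dose + Gene + 4  [with Dose=2, Gene=-2]  = 4
Outcome = -2·Marker - 5  [with Marker=4]  = -13

-13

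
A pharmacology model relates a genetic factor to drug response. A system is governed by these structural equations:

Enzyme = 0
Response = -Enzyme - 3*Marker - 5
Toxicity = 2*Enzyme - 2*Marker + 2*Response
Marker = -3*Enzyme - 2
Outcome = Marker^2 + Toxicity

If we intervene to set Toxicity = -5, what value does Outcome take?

-1

Intervening sets Toxicity = -5 and removes its equation (Toxicity = 2*Enzyme - 2*Marker + 2*Response).
Marker = -3*Enzyme - 2  [with Enzyme=0]  = -2
Outcome = Marker^2 + Toxicity  [with Marker=-2, Toxicity=-5]  = -1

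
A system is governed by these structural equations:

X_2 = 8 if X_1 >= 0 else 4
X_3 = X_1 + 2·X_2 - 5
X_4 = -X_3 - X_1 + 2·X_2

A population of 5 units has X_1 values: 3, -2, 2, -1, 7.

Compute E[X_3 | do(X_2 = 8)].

12.8

do(X_2=8) breaks X_2's dependence on X_1. With X_2=8 fixed, X_3 across the units is 14, 9, 13, 10, 18, mean 12.8.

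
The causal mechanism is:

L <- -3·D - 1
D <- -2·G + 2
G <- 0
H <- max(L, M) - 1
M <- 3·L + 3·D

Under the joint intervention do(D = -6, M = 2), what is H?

16

Setting D = -6, M = 2 by intervention discards those variables' equations.
L = -3·D - 1  [with D=-6]  = 17
H = max(L, M) - 1  [with L=17, M=2]  = 16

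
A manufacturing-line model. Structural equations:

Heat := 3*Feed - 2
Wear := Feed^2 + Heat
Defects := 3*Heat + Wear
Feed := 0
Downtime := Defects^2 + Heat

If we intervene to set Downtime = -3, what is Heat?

-2

Under do(Downtime=-3), the mechanism Downtime := Defects^2 + Heat is discarded; Downtime is fixed at -3.
No directed path runs from Downtime to Heat, so Heat keeps its natural value.
Heat = 3*Feed - 2  [with Feed=0]  = -2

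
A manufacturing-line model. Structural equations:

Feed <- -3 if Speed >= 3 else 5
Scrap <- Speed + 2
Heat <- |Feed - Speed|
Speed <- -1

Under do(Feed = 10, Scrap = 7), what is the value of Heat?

11

The joint intervention fixes Feed = 10, Scrap = 7, removing each variable's own equation.
Heat = |Feed - Speed|  [with Feed=10, Speed=-1]  = 11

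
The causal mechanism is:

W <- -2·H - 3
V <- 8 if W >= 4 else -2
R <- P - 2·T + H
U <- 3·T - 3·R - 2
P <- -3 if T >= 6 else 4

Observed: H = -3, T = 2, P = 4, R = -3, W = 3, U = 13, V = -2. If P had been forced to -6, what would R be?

The intervention breaks the incoming arrows to P: P <- -3 if T >= 6 else 4 no longer applies, and P = -6.
R = P - 2·T + H  [with P=-6, T=2, H=-3]  = -13

-13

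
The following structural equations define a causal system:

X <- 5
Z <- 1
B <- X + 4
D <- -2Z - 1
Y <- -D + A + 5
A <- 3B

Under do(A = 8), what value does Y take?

The intervention breaks the incoming arrows to A: A <- 3B no longer applies, and A = 8.
D = -2Z - 1  [with Z=1]  = -3
Y = -D + A + 5  [with D=-3, A=8]  = 16

16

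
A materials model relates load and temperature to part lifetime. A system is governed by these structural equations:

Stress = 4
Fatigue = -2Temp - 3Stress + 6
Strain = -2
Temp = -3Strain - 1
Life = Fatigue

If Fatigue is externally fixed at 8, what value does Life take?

8

Intervening sets Fatigue = 8 and removes its equation (Fatigue = -2Temp - 3Stress + 6).
Life = Fatigue  [with Fatigue=8]  = 8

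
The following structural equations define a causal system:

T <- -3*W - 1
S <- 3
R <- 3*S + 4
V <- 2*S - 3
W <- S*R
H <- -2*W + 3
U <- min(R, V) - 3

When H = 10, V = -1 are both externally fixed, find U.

-4

Under do(H = 10, V = -1), each intervened variable's structural equation is replaced by its fixed value.
R = 3*S + 4  [with S=3]  = 13
U = min(R, V) - 3  [with R=13, V=-1]  = -4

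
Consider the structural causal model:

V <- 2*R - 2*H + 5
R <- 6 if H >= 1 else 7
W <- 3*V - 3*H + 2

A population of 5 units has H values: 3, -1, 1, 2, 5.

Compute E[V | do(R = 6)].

The intervention sets R=6 in all 5 units regardless of H. Recomputing V per unit gives 11, 19, 15, 13, 7; average 13.

13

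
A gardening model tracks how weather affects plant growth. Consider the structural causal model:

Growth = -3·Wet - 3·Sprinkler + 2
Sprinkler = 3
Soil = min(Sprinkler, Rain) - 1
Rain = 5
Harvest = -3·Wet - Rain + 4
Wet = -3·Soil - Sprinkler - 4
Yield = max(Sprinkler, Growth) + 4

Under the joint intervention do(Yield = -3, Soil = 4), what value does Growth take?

50

Under do(Yield = -3, Soil = 4), each intervened variable's structural equation is replaced by its fixed value.
Wet = -3·Soil - Sprinkler - 4  [with Soil=4, Sprinkler=3]  = -19
Growth = -3·Wet - 3·Sprinkler + 2  [with Wet=-19, Sprinkler=3]  = 50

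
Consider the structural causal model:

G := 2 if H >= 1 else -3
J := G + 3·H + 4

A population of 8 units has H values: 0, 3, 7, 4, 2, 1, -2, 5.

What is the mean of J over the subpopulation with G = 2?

Observing G=2 restricts to units where G's equation naturally yields 2: H ∈ {3, 7, 4, 2, 1, 5}. In that subpopulation J = 15, 27, 18, 12, 9, 21, mean 17.

17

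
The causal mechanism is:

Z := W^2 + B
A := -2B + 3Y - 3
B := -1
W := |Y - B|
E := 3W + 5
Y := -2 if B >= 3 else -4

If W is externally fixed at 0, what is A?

-13

The intervention breaks the incoming arrows to W: W := |Y - B| no longer applies, and W = 0.
No directed path runs from W to A, so A keeps its natural value.
Y = -2 if B >= 3 else -4  [with B=-1]  = -4
A = -2B + 3Y - 3  [with B=-1, Y=-4]  = -13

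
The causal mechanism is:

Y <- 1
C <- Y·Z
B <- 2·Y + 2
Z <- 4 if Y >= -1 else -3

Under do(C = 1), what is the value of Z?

4

Under do(C=1), the mechanism C <- Y·Z is discarded; C is fixed at 1.
Since Z is not a descendant of the intervened variable, it is unaffected.
Z = 4 if Y >= -1 else -3  [with Y=1]  = 4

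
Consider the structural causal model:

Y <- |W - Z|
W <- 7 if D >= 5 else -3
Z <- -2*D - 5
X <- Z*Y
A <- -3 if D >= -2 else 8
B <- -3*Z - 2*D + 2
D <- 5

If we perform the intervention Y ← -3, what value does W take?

7

Under do(Y=-3), the mechanism Y <- |W - Z| is discarded; Y is fixed at -3.
Since W is not a descendant of the intervened variable, it is unaffected.
W = 7 if D >= 5 else -3  [with D=5]  = 7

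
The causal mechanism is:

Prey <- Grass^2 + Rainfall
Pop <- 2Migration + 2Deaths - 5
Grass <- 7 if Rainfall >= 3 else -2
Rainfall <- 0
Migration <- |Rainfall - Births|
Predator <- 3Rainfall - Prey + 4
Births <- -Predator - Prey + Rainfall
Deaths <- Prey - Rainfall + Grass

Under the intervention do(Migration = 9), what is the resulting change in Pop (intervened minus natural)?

10

do(Migration=9) replaces the equation Migration <- |Rainfall - Births| with the constant Migration = 9.
Grass = 7 if Rainfall >= 3 else -2  [with Rainfall=0]  = -2
Prey = Grass^2 + Rainfall  [with Grass=-2, Rainfall=0]  = 4
Deaths = Prey - Rainfall + Grass  [with Prey=4, Rainfall=0, Grass=-2]  = 2
Pop = 2Migration + 2Deaths - 5  [with Migration=9, Deaths=2]  = 17
Without intervention: Grass = 7 if Rainfall >= 3 else -2  [with Rainfall=0]  = -2; Prey = Grass^2 + Rainfall  [with Grass=-2, Rainfall=0]  = 4; Predator = 3Rainfall - Prey + 4  [with Rainfall=0, Prey=4]  = 0; Births = -Predator - Prey + Rainfall  [with Predator=0, Prey=4, Rainfall=0]  = -4; Deaths = Prey - Rainfall + Grass  [with Prey=4, Rainfall=0, Grass=-2]  = 2; Migration = |Rainfall - Births|  [with Rainfall=0, Births=-4]  = 4; Pop = 2Migration + 2Deaths - 5  [with Migration=4, Deaths=2]  = 7.
Change = 17 − 7 = 10.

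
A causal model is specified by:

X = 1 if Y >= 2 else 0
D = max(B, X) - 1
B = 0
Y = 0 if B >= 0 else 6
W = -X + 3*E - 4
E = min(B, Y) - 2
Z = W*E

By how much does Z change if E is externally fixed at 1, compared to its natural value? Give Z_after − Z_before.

The intervention breaks the incoming arrows to E: E = min(B, Y) - 2 no longer applies, and E = 1.
Y = 0 if B >= 0 else 6  [with B=0]  = 0
X = 1 if Y >= 2 else 0  [with Y=0]  = 0
W = -X + 3*E - 4  [with X=0, E=1]  = -1
Z = W*E  [with W=-1, E=1]  = -1
Without intervention: Y = 0 if B >= 0 else 6  [with B=0]  = 0; E = min(B, Y) - 2  [with B=0, Y=0]  = -2; X = 1 if Y >= 2 else 0  [with Y=0]  = 0; W = -X + 3*E - 4  [with X=0, E=-2]  = -10; Z = W*E  [with W=-10, E=-2]  = 20.
Change = -1 − 20 = -21.

-21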